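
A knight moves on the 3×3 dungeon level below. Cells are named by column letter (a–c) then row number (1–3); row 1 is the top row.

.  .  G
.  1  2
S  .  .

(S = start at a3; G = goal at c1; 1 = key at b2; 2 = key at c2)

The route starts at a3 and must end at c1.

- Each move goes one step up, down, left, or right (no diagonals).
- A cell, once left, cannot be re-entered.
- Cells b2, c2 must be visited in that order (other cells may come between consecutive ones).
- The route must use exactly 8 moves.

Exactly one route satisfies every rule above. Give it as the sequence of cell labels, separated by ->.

The waypoints must appear in the order b2, c2, with no cell reused.
Route from a3: 2× up (reaching a1), right to b1, 2× down (reaching b3), right to c3, 2× up (reaching c1) — 8 moves in all.
Check: order respected (1 at step 4, 2 at step 7); 8 moves as required.

a3 -> a2 -> a1 -> b1 -> b2 -> b3 -> c3 -> c2 -> c1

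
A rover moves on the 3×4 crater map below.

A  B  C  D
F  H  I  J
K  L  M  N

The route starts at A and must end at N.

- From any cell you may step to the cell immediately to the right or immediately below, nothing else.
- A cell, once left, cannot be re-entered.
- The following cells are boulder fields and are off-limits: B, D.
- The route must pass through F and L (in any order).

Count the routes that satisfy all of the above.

A right/down-only route from A to N makes exactly 2 down-moves and 3 right-moves in some order.
With no other constraints that would be C(5,2) = 10 routes.
A monotone route can only reach the required cells in the order F, L, so split there and multiply the segment counts (each segment already excludes blocked cells): A→F: 1; F→L: 2; L→N: 1; product = 2.
That gives 2 routes.

2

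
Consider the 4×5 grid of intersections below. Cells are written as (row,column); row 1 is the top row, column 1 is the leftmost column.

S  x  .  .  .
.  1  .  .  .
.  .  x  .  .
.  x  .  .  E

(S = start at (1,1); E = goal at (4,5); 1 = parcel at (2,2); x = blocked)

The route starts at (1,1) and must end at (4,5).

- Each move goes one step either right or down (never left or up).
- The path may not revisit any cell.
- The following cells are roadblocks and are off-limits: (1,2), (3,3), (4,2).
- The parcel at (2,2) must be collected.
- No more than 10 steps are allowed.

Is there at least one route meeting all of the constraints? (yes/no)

One route that works: (1,1) → (2,1) → (2,2) → (2,3) → (2,4) → (3,4) → (4,4) → (4,5).

yes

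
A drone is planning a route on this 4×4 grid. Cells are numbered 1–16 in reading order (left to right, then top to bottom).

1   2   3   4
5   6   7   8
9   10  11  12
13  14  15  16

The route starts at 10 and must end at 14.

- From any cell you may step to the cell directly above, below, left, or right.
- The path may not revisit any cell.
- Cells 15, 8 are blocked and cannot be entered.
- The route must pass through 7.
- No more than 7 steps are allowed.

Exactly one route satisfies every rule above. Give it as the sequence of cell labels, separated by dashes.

10 - 11 - 7 - 6 - 5 - 9 - 13 - 14

Any route must reach 7 and still end at 14 within 7 moves, so the order of the required stops is forced.
Route from 10: right 1 to 11, up 1 to 7, left 2 to 5, down 2 to 13, right 1 to 14 — 7 moves in all.
Check: all required cells visited; 7 ≤ 7 moves.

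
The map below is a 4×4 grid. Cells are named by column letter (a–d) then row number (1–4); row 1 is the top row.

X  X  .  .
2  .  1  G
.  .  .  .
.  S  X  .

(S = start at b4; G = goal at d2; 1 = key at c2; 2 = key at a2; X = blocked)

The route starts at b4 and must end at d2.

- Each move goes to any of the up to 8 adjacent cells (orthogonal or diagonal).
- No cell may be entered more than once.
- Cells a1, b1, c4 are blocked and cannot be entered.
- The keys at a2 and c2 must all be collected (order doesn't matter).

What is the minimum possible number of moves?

5

Any route passes through a2 and c2 in some order between b4 and d2. Summing Chebyshev distances along each leg and taking the cheapest ordering (b4 → a2 → c2 → d2) gives a lower bound of 2 + 2 + 1 = 5 moves.
A route of 5 moves achieves this: b4 → a3 → a2 → b2 → c2 → d2.
Since 5 matches the lower bound, it is optimal.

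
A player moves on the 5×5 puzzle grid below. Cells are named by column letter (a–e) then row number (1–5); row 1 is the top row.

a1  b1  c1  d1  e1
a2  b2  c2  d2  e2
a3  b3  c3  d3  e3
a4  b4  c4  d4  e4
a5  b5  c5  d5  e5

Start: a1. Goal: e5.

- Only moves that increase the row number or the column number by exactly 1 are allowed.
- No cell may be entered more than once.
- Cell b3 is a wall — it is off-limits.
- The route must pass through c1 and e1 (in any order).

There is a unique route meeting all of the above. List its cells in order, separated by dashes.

Moves only go right or down, so the column and row indices never decrease.
Route from a1: right 4 to e1, down 4 to e5 — 8 moves in all.
Check: all required cells visited.

a1 - b1 - c1 - d1 - e1 - e2 - e3 - e4 - e5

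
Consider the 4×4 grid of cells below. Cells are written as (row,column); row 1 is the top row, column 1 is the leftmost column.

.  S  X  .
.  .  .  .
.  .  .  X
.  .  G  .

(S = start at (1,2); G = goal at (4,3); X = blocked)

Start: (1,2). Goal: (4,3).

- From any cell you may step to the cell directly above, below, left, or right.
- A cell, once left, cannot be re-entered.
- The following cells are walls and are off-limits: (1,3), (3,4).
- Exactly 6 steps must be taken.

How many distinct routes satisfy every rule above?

Need simple routes of exactly 6 moves from (1,2) to (4,3) (Manhattan distance 4, so 1 moves are spent on a detour and 1 undoing it).
Branch systematically from the start, pruning whenever the remaining move budget drops below the Manhattan distance to (4,3) or differs from it in parity. Grouping the completions by first move — via (2,2): 5; via (1,1): 6 — and summing: 5 + 6 = 11.
That gives 11 routes.

11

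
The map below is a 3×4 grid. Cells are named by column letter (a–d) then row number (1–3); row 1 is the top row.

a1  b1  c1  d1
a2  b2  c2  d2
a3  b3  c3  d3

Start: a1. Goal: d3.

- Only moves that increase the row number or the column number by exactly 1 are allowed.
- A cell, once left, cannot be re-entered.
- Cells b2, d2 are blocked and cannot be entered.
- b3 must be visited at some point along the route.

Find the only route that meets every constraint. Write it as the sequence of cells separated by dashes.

Moves only go right or down, so the column and row indices never decrease.
Route from a1: 2× down (reaching a3), 3× right (reaching d3) — 5 moves in all.
Check: all required cells visited.

a1 - a2 - a3 - b3 - c3 - d3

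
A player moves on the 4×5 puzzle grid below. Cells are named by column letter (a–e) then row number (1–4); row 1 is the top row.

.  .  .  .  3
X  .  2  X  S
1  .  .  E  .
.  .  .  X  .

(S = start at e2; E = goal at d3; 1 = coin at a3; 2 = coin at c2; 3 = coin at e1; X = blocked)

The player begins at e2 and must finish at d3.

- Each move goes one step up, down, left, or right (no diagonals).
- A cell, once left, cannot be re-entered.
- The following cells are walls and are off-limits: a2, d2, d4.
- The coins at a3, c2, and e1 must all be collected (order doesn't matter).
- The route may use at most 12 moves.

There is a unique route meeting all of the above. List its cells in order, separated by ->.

The budget equals the shortest possible length, so every move has to be on a shortest route through the required cells.
Route from e2: up 1 to e1, left 2 to c1, down 1 to c2, left 1 to b2, down 1 to b3, left 1 to a3, down 1 to a4, right 2 to c4, up 1 to c3, right 1 to d3 — 12 moves in all.
Check: all required cells visited; 12 ≤ 12 moves.

e2 -> e1 -> d1 -> c1 -> c2 -> b2 -> b3 -> a3 -> a4 -> b4 -> c4 -> c3 -> d3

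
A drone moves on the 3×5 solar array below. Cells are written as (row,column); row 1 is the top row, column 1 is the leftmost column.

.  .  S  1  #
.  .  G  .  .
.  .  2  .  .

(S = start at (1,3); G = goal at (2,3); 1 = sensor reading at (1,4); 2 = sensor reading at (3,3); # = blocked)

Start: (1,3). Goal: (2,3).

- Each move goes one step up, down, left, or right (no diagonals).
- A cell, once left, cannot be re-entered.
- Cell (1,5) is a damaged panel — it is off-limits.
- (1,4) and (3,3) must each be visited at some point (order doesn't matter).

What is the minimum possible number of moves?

5

Any route passes through (1,4) and (3,3) in some order between (1,3) and (2,3). Summing Manhattan distances along each leg and taking the cheapest ordering ((1,3) → (1,4) → (3,3) → (2,3)) gives a lower bound of 1 + 3 + 1 = 5 moves.
A route of 5 moves achieves this: (1,3) → (1,4) → (2,4) → (3,4) → (3,3) → (2,3).
Since 5 matches the lower bound, it is optimal.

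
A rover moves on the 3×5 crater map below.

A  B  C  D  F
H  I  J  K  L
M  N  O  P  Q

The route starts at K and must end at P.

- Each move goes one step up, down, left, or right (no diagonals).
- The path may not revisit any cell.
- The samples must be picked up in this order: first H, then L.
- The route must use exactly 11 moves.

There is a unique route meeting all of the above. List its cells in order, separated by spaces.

The waypoints must appear in the order H, L, with no cell reused.
Route from K: 3× left (reaching H), up to A, 4× right (reaching F), 2× down (reaching Q), left to P — 11 moves in all.
Check: order respected (H at step 3, L at step 9); 11 moves as required.

K J I H A B C D F L Q P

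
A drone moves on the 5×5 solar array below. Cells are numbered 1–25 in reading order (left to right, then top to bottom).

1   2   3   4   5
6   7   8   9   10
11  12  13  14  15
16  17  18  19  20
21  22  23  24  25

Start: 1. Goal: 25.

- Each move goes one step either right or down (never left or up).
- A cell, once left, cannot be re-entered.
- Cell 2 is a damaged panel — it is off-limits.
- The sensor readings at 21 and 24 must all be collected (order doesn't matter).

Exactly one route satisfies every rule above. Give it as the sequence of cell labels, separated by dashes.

Moves only go right or down, so the column and row indices never decrease.
Route from 1: down 4 to 21, right 4 to 25 — 8 moves in all.
Check: all required cells visited.

1 - 6 - 11 - 16 - 21 - 22 - 23 - 24 - 25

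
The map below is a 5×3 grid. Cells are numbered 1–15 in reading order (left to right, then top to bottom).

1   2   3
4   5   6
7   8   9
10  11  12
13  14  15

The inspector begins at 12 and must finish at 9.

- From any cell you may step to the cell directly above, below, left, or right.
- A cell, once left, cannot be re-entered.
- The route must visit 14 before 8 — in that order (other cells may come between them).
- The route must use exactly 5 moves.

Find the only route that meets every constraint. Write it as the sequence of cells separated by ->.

The waypoints must appear in the order 14, 8, with no cell reused.
Route from 12: down to 15, left to 14, 2× up (reaching 8), right to 9 — 5 moves in all.
Check: order respected (14 at step 2, 8 at step 4); 5 moves as required.

12 -> 15 -> 14 -> 11 -> 8 -> 9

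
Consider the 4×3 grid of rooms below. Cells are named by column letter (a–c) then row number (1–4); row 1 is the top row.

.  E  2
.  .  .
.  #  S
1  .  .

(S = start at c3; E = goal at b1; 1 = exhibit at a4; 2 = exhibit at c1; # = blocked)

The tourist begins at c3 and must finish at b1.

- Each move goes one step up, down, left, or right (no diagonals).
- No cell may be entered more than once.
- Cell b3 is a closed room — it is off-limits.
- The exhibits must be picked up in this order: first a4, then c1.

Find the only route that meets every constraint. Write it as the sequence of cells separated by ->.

c3 -> c4 -> b4 -> a4 -> a3 -> a2 -> b2 -> c2 -> c1 -> b1

The waypoints must appear in the order a4, c1, with no cell reused.
Route from c3: down to c4, 2× left (reaching a4), 2× up (reaching a2), 2× right (reaching c2), up to c1, left to b1 — 9 moves in all.
Check: order respected (1 at step 3, 2 at step 8).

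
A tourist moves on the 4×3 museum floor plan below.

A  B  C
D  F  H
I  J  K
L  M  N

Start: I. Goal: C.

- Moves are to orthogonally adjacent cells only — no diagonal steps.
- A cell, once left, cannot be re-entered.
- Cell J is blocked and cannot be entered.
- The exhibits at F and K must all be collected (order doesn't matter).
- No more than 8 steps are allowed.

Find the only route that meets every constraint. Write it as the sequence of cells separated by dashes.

I - L - M - N - K - H - F - B - C

The budget equals the shortest possible length, so every move has to be on a shortest route through the required cells.
Route from I: down 1 to L, right 2 to N, up 2 to H, left 1 to F, up 1 to B, right 1 to C — 8 moves in all.
Check: all required cells visited; 8 ≤ 8 moves.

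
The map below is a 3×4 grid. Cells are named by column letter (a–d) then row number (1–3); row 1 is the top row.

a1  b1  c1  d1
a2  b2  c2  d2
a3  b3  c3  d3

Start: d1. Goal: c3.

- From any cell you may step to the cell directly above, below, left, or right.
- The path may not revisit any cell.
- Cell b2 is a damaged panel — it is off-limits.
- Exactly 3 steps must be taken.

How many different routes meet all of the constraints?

3

Need simple routes of exactly 3 moves from d1 to c3 (Manhattan distance 3, so 0 moves are spent on a detour and 0 undoing it).
Enumerating: d1 d2 d3 c3 | d1 d2 c2 c3 | d1 c1 c2 c3.
That gives 3 routes.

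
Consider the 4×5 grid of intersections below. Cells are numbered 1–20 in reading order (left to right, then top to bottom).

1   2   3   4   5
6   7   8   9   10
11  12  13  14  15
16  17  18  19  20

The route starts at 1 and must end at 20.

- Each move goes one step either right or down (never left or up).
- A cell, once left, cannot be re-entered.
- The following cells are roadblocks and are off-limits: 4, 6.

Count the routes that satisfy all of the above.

16

A right/down-only route from 1 to 20 makes exactly 3 down-moves and 4 right-moves in some order.
With no other constraints that would be C(7,3) = 35 routes.
Subtract routes through each blocked cell (inclusion–exclusion for overlaps): − through 4: 4 − through 6: 15 → 16.
That gives 16 routes.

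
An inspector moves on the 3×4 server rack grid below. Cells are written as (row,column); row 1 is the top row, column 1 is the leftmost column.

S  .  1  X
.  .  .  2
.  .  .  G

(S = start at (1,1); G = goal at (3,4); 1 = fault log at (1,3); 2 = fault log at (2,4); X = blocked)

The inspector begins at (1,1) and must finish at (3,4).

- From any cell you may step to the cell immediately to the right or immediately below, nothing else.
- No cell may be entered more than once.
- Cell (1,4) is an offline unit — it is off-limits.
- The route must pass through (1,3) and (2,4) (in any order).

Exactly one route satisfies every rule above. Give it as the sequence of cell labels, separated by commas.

Moves only go right or down, so the column and row indices never decrease.
Route from (1,1): right 2 to (1,3), down 1 to (2,3), right 1 to (2,4), down 1 to (3,4) — 5 moves in all.
Check: all required cells visited.

(1,1), (1,2), (1,3), (2,3), (2,4), (3,4)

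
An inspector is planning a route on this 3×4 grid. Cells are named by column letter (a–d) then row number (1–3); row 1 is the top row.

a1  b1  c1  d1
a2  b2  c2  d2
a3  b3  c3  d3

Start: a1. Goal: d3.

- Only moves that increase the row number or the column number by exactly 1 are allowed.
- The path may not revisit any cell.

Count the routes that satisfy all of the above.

10

A right/down-only route from a1 to d3 makes exactly 2 down-moves and 3 right-moves in some order.
With no other constraints that would be C(5,2) = 10 routes.
That gives 10 routes.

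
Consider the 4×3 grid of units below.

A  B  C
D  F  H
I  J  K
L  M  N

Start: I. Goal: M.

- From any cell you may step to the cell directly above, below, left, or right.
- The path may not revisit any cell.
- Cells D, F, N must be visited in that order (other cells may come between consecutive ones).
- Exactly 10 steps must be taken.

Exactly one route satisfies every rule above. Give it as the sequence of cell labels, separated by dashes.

I - D - A - B - C - H - F - J - K - N - M

The waypoints must appear in the order D, F, N, with no cell reused.
Route from I: up 2 to A, right 2 to C, down 1 to H, left 1 to F, down 1 to J, right 1 to K, down 1 to N, left 1 to M — 10 moves in all.
Check: order respected (D at step 1, F at step 6, N at step 9); 10 moves as required.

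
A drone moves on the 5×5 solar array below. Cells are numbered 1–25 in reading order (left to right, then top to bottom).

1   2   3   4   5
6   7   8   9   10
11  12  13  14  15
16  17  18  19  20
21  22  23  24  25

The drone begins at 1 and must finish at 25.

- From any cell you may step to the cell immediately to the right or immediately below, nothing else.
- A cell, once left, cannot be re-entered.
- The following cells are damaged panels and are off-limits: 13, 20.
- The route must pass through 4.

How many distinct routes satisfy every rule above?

1

A right/down-only route from 1 to 25 makes exactly 4 down-moves and 4 right-moves in some order.
With no other constraints that would be C(8,4) = 70 routes.
Split at 4 and multiply the segment counts (each segment already excludes blocked cells): 1→4: 1; 4→25: 1; product = 1.
That gives 1 route.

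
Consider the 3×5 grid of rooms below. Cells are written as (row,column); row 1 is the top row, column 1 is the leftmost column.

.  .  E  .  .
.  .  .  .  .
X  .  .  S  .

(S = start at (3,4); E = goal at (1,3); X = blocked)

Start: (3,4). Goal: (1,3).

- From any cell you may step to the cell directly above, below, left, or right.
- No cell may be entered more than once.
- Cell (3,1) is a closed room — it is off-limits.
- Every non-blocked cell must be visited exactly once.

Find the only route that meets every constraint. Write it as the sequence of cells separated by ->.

(3,4) -> (3,5) -> (2,5) -> (1,5) -> (1,4) -> (2,4) -> (2,3) -> (3,3) -> (3,2) -> (2,2) -> (2,1) -> (1,1) -> (1,2) -> (1,3)

Need to visit all 14 open cells exactly once, starting at (3,4) and ending at (1,3).
Cell (3,2) has only two open neighbours ((2,2) and (3,3)), so the path must pass straight through it: one of those is the cell it's entered from and the other is where it exits.
Route from (3,4): right to (3,5), 2× up (reaching (1,5)), left to (1,4), down to (2,4), left to (2,3), down to (3,3), left to (3,2), up to (2,2), left to (2,1), up to (1,1), 2× right (reaching (1,3)) — 13 moves in all.
Check: all 14 open cells covered.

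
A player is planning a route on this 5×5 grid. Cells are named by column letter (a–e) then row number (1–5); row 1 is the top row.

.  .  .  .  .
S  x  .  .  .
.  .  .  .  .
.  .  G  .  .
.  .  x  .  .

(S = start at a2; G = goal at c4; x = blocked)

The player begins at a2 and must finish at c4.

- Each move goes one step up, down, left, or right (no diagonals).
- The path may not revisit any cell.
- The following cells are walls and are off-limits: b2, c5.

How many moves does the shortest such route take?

4

The Manhattan distance from a2 to c4 is |2−4| + |1−3| = 4, so at least 4 moves are needed.
A route of 4 moves achieves this: a2 → a3 → a4 → b4 → c4.
Since 4 matches the lower bound, it is optimal.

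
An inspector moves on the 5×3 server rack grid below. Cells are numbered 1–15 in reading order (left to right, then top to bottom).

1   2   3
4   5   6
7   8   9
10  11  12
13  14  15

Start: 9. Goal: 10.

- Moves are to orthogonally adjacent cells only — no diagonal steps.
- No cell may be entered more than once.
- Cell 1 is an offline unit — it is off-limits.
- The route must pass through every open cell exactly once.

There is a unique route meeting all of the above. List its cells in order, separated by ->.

9 -> 6 -> 3 -> 2 -> 5 -> 4 -> 7 -> 8 -> 11 -> 12 -> 15 -> 14 -> 13 -> 10

Need to visit all 14 open cells exactly once, starting at 9 and ending at 10.
Cell 15 has only two open neighbours (12 and 14), so the path must pass straight through it: one of those is the cell it's entered from and the other is where it exits.
Route from 9: 2× up (reaching 3), left to 2, down to 5, left to 4, down to 7, right to 8, down to 11, right to 12, down to 15, 2× left (reaching 13), up to 10 — 13 moves in all.
Check: all 14 open cells covered.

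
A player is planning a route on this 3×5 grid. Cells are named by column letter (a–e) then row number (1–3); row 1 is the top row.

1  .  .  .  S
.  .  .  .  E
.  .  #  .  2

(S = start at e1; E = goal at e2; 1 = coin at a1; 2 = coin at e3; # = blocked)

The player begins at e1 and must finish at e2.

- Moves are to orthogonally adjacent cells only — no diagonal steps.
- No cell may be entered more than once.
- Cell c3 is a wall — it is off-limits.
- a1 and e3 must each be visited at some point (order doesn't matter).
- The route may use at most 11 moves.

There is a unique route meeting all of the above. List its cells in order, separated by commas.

The budget equals the shortest possible length, so every move has to be on a shortest route through the required cells.
Route from e1: 4× left (reaching a1), down to a2, 3× right (reaching d2), down to d3, right to e3, up to e2 — 11 moves in all.
Check: all required cells visited; 11 ≤ 11 moves.

e1, d1, c1, b1, a1, a2, b2, c2, d2, d3, e3, e2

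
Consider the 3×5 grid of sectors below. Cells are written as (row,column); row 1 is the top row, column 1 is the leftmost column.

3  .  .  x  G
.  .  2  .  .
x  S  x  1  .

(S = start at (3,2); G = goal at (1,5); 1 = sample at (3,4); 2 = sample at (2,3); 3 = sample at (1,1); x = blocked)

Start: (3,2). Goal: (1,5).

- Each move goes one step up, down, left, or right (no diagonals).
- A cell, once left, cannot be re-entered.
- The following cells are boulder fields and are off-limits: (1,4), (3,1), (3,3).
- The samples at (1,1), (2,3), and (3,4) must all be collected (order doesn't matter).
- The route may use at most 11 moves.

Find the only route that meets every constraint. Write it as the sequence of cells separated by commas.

Any route must reach (1,1), (2,3), and (3,4) and still end at (1,5) within 11 moves, so the order of the required stops is forced.
Route from (3,2): up 1 to (2,2), left 1 to (2,1), up 1 to (1,1), right 2 to (1,3), down 1 to (2,3), right 1 to (2,4), down 1 to (3,4), right 1 to (3,5), up 2 to (1,5) — 11 moves in all.
Check: all required cells visited; 11 ≤ 11 moves.

(3,2), (2,2), (2,1), (1,1), (1,2), (1,3), (2,3), (2,4), (3,4), (3,5), (2,5), (1,5)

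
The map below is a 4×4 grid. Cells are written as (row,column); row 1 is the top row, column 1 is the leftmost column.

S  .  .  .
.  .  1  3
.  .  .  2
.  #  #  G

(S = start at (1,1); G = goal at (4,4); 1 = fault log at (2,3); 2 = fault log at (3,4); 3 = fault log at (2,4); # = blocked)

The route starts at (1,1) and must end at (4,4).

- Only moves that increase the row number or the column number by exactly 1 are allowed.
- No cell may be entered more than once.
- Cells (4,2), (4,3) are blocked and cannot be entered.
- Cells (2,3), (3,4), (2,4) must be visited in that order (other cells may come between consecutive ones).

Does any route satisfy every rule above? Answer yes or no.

no

(2,4) lies above (3,4), so going from (3,4) to (2,4) would need an upward move — but moves only go right/down, so (3,4) cannot be visited before (2,4).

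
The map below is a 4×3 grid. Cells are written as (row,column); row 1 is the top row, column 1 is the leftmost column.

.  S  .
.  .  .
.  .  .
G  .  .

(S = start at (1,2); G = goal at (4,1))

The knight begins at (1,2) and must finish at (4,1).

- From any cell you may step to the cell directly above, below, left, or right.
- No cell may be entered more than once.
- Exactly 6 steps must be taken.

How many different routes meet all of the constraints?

14

Need simple routes of exactly 6 moves from (1,2) to (4,1) (Manhattan distance 4, so 1 moves are spent on a detour and 1 undoing it).
Branch systematically from the start, pruning whenever the remaining move budget drops below the Manhattan distance to (4,1) or differs from it in parity. Grouping the completions by first move — via (2,2): 5; via (1,1): 3; via (1,3): 6 — and summing: 5 + 3 + 6 = 14.
That gives 14 routes.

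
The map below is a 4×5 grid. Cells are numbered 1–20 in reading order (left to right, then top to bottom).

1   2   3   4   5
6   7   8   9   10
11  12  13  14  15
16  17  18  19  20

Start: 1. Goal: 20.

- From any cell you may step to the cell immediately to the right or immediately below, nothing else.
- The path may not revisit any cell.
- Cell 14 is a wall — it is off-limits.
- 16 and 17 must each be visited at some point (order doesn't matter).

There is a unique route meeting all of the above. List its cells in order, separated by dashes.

Moves only go right or down, so the column and row indices never decrease.
Route from 1: 3× down (reaching 16), 4× right (reaching 20) — 7 moves in all.
Check: all required cells visited.

1 - 6 - 11 - 16 - 17 - 18 - 19 - 20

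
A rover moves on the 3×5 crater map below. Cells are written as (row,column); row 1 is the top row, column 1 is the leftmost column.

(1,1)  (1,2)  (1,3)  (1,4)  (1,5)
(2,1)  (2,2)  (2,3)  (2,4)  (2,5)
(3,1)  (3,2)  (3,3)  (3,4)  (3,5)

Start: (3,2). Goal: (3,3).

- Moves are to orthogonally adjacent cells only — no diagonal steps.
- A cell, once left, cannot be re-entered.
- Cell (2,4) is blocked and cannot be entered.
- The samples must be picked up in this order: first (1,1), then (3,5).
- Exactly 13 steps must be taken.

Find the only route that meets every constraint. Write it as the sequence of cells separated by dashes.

(3,2) - (3,1) - (2,1) - (1,1) - (1,2) - (2,2) - (2,3) - (1,3) - (1,4) - (1,5) - (2,5) - (3,5) - (3,4) - (3,3)

The waypoints must appear in the order (1,1), (3,5), with no cell reused.
Route from (3,2): left 1 to (3,1), up 2 to (1,1), right 1 to (1,2), down 1 to (2,2), right 1 to (2,3), up 1 to (1,3), right 2 to (1,5), down 2 to (3,5), left 2 to (3,3) — 13 moves in all.
Check: order respected ((1,1) at step 3, (3,5) at step 11); 13 moves as required.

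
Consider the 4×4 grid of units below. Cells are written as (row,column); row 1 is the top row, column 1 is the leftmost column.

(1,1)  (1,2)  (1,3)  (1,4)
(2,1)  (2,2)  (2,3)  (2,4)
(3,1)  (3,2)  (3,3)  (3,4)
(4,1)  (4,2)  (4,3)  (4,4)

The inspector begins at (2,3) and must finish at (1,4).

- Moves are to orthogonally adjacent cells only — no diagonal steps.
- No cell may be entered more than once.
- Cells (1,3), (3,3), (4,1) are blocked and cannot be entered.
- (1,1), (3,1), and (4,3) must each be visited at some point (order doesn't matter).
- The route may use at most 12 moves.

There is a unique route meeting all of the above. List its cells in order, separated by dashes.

Any route must reach (1,1), (3,1), and (4,3) and still end at (1,4) within 12 moves, so the order of the required stops is forced.
Route from (2,3): left to (2,2), up to (1,2), left to (1,1), 2× down (reaching (3,1)), right to (3,2), down to (4,2), 2× right (reaching (4,4)), 3× up (reaching (1,4)) — 12 moves in all.
Check: all required cells visited; 12 ≤ 12 moves.

(2,3) - (2,2) - (1,2) - (1,1) - (2,1) - (3,1) - (3,2) - (4,2) - (4,3) - (4,4) - (3,4) - (2,4) - (1,4)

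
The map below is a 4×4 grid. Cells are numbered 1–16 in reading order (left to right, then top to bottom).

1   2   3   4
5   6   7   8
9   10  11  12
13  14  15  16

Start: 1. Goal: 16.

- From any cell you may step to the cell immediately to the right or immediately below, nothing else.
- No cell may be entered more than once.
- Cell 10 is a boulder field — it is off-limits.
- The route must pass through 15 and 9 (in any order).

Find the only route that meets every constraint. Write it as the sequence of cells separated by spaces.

Moves only go right or down, so the column and row indices never decrease.
Route from 1: down 3 to 13, right 3 to 16 — 6 moves in all.
Check: all required cells visited.

1 5 9 13 14 15 16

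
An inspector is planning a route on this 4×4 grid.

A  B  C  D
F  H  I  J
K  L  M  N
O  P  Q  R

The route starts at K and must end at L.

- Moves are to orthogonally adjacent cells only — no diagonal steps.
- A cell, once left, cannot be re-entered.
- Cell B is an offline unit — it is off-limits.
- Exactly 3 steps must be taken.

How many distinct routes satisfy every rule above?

Need simple routes of exactly 3 moves from K to L (Manhattan distance 1, so 1 moves are spent on a detour and 1 undoing it).
Enumerating: K F H L | K O P L.
That gives 2 routes.

2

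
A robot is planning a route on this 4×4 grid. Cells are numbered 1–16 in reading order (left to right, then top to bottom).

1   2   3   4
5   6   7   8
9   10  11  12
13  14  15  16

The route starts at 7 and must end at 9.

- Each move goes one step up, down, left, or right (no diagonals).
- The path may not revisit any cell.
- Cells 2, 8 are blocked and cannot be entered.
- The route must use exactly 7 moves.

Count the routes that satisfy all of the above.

4

Need simple routes of exactly 7 moves from 7 to 9 (Manhattan distance 3, so 2 moves are spent on a detour and 2 undoing it).
Enumerating: 7 11 15 14 10 6 5 9 | 7 11 12 16 15 14 10 9 | 7 11 12 16 15 14 13 9 | 7 6 10 11 15 14 13 9.
That gives 4 routes.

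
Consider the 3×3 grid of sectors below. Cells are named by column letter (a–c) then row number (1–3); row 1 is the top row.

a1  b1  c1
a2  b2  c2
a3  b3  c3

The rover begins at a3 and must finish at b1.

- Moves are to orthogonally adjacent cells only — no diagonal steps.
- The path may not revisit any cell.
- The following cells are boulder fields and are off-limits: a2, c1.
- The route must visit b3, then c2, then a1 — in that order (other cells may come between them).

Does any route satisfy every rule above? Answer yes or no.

a1 must be visited but has only one open neighbour (b1), and it is neither the start nor the goal — the route would have to enter and leave through b1, re-entering it.

no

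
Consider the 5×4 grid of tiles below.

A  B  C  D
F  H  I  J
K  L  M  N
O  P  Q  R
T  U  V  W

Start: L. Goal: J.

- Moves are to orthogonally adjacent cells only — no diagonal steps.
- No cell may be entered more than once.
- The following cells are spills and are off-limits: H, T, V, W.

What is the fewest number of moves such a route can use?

The Manhattan distance from L to J is |3−2| + |2−4| = 3, so at least 3 moves are needed.
A route of 3 moves achieves this: L → M → I → J.
Since 3 matches the lower bound, it is optimal.

3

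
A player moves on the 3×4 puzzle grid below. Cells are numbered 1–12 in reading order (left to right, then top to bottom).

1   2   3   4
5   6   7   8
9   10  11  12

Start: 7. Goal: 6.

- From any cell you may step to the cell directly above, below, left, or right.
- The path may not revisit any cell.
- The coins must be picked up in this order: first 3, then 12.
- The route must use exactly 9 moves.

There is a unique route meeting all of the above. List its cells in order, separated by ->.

7 -> 3 -> 4 -> 8 -> 12 -> 11 -> 10 -> 9 -> 5 -> 6

The waypoints must appear in the order 3, 12, with no cell reused.
Route from 7: up 1 to 3, right 1 to 4, down 2 to 12, left 3 to 9, up 1 to 5, right 1 to 6 — 9 moves in all.
Check: order respected (3 at step 1, 12 at step 4); 9 moves as required.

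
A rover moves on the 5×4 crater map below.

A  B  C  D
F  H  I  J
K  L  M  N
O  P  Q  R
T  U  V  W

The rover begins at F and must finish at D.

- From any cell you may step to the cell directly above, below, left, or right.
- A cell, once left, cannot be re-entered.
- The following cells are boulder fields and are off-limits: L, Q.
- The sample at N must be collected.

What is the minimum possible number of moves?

6

Any route passes through N somewhere between F and D. Summing Manhattan distances along the two legs (F → N → D) gives a lower bound of 4 + 2 = 6 moves.
A route of 6 moves achieves this: F → H → I → M → N → J → D.
Since 6 matches the lower bound, it is optimal.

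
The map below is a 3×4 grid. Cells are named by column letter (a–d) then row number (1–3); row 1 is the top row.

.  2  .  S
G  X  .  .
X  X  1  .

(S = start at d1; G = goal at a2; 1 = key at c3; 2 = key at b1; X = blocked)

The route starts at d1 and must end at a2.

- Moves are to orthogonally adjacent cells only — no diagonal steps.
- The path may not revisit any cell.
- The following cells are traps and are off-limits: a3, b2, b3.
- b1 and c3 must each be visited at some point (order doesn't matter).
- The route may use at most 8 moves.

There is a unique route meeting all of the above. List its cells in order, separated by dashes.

The 8-move cap with required stops at b1, c3 leaves no slack for detours.
Route from d1: 2× down (reaching d3), left to c3, 2× up (reaching c1), 2× left (reaching a1), down to a2 — 8 moves in all.
Check: all required cells visited; 8 ≤ 8 moves.

d1 - d2 - d3 - c3 - c2 - c1 - b1 - a1 - a2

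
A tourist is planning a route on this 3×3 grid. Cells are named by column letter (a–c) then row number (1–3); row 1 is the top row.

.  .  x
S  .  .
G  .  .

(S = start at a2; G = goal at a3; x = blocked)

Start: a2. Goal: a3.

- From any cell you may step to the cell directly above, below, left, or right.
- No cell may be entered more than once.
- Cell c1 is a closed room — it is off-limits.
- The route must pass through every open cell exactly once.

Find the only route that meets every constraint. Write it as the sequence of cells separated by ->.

Need to visit all 8 open cells exactly once, starting at a2 and ending at a3.
Cell c2 has only two open neighbours (c3 and b2), so the path must pass straight through it: one of those is the cell it's entered from and the other is where it exits.
Route from a2: up to a1, right to b1, down to b2, right to c2, down to c3, 2× left (reaching a3) — 7 moves in all.
Check: all 8 open cells covered.

a2 -> a1 -> b1 -> b2 -> c2 -> c3 -> b3 -> a3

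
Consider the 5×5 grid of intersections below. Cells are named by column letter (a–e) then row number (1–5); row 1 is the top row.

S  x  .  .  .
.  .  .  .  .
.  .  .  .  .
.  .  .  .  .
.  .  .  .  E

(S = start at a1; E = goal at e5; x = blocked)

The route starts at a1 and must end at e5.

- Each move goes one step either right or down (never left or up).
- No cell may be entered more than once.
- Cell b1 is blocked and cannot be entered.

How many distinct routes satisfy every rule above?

A right/down-only route from a1 to e5 makes exactly 4 down-moves and 4 right-moves in some order.
With no other constraints that would be C(8,4) = 70 routes.
Subtract routes through each blocked cell (inclusion–exclusion for overlaps): − through b1: 35 → 35.
That gives 35 routes.

35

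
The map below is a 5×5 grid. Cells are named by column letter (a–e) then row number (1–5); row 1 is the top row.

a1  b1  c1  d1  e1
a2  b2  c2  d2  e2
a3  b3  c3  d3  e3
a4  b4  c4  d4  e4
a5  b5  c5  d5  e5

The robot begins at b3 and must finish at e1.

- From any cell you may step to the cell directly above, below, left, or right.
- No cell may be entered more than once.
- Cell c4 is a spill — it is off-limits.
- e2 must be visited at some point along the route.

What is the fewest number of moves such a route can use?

Any route passes through e2 somewhere between b3 and e1. Summing Manhattan distances along the two legs (b3 → e2 → e1) gives a lower bound of 4 + 1 = 5 moves.
A route of 5 moves achieves this: b3 → b2 → c2 → d2 → e2 → e1.
Since 5 matches the lower bound, it is optimal.

5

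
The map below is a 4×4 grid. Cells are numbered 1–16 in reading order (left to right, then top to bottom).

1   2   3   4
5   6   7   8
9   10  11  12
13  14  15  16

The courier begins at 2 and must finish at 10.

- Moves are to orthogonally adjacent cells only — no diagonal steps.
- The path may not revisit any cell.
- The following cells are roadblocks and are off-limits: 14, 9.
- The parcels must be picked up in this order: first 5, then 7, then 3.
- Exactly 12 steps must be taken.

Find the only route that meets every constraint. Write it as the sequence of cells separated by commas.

2, 1, 5, 6, 7, 3, 4, 8, 12, 16, 15, 11, 10

The waypoints must appear in the order 5, 7, 3, with no cell reused.
Route from 2: left to 1, down to 5, 2× right (reaching 7), up to 3, right to 4, 3× down (reaching 16), left to 15, up to 11, left to 10 — 12 moves in all.
Check: order respected (5 at step 2, 7 at step 4, 3 at step 5); 12 moves as required.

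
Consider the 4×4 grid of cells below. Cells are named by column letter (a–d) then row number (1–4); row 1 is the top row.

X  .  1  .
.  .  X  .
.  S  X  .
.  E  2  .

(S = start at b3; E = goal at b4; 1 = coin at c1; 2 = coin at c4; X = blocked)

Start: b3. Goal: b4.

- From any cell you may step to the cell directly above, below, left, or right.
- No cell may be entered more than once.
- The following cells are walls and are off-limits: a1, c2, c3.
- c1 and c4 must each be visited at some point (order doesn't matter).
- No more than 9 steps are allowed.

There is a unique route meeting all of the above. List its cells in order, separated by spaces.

The 9-move cap with required stops at c1, c4 leaves no slack for detours.
Route from b3: up 2 to b1, right 2 to d1, down 3 to d4, left 2 to b4 — 9 moves in all.
Check: all required cells visited; 9 ≤ 9 moves.

b3 b2 b1 c1 d1 d2 d3 d4 c4 b4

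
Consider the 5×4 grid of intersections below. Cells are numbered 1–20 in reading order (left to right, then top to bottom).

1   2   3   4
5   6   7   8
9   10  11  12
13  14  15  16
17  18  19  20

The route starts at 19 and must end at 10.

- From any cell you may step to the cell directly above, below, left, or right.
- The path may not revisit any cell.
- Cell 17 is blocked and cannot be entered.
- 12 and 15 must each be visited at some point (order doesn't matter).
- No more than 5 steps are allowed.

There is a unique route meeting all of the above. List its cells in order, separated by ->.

19 -> 15 -> 16 -> 12 -> 11 -> 10

The budget equals the shortest possible length, so every move has to be on a shortest route through the required cells.
Route from 19: up 1 to 15, right 1 to 16, up 1 to 12, left 2 to 10 — 5 moves in all.
Check: all required cells visited; 5 ≤ 5 moves.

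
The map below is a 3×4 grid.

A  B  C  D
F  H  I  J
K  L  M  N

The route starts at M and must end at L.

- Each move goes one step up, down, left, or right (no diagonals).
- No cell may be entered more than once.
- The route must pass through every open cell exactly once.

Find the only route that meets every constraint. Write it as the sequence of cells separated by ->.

M -> N -> J -> D -> C -> I -> H -> B -> A -> F -> K -> L

Need to visit all 12 open cells exactly once, starting at M and ending at L.
Route from M: right to N, 2× up (reaching D), left to C, down to I, left to H, up to B, left to A, 2× down (reaching K), right to L — 11 moves in all.
Check: all 12 open cells covered.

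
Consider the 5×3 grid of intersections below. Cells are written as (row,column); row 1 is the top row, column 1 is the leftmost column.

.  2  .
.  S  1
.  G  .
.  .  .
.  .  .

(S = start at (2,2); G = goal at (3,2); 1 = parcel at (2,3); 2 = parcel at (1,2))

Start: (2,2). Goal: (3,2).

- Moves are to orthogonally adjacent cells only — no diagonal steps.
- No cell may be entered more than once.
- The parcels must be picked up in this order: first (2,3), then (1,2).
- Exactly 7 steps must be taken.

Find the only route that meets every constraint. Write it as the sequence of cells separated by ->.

(2,2) -> (2,3) -> (1,3) -> (1,2) -> (1,1) -> (2,1) -> (3,1) -> (3,2)

The waypoints must appear in the order (2,3), (1,2), with no cell reused.
Route from (2,2): right 1 to (2,3), up 1 to (1,3), left 2 to (1,1), down 2 to (3,1), right 1 to (3,2) — 7 moves in all.
Check: order respected (1 at step 1, 2 at step 3); 7 moves as required.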